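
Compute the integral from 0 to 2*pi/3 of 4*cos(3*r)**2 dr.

4*pi/3

Use the identity cos^2(3*r) = (1 + cos(6*r))/2.
An antiderivative is F(r) = 2*r + sin(6*r)/3.
Then F(2*pi/3) - F(0) = (4*pi/3) - (0) = 4*pi/3.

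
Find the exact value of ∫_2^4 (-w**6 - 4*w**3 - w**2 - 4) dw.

-54368/21

By the power rule, an antiderivative is F(w) = -w**7/7 - w**4 - w**3/3 - 4*w.
Then F(4) - F(2) = (-55312/21) - (-944/21) = -54368/21.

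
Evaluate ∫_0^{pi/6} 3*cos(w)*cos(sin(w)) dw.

Let u = sin(w), so du = cos(w) dw. When w = 0, u = 0; when w = pi/6, u = 1/2.
The integral becomes 3·∫ cos(u) du from 0 to 1/2, with antiderivative 3*sin(u).
Back in w: F(w) = 3*sin(sin(w)).
Then F(pi/6) - F(0) = (3*sin(1/2)) - (0) = 3*sin(1/2).

3*sin(1/2)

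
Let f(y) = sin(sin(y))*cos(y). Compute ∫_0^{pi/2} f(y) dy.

1 - cos(1)

Let u = sin(y), so du = cos(y) dy. When y = 0, u = 0; when y = pi/2, u = 1.
The integral becomes ∫ sin(u) du from 0 to 1, with antiderivative -cos(u).
Back in y: F(y) = -cos(sin(y)).
Then F(pi/2) - F(0) = (-cos(1)) - (-1) = 1 - cos(1).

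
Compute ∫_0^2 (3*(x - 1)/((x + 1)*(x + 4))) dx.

Factor the denominator: x**2 + 5*x + 4 = (x + 4)(x + 1).
Partial fractions: 3*(x - 1)/((x + 1)*(x + 4)) = 5/(x + 4) - 2/(x + 1).
An antiderivative is F(x) = -2*log(x + 1) + 5*log(x + 4).
Then F(2) - F(0) = (3*log(3) + 5*log(2)) - (10*log(2)) = log(27/32).

log(27/32)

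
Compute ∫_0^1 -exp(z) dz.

An antiderivative is F(z) = -exp(z).
Then F(1) - F(0) = (-E) - (-1) = 1 - E.

1 - E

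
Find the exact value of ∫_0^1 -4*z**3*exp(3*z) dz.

-16*exp(3)/27 - 8/27

Integrate by parts 3 times (u = z^3, dv = -4*exp(3*z) dz).
An antiderivative is F(z) = (-36*z**3 + 36*z**2 - 24*z + 8)*exp(3*z)/27.
Then F(1) - F(0) = (-16*exp(3)/27) - (8/27) = -16*exp(3)/27 - 8/27.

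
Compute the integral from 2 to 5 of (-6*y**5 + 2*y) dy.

-15540

By the power rule, an antiderivative is F(y) = -y**6 + y**2.
Then F(5) - F(2) = (-15600) - (-60) = -15540.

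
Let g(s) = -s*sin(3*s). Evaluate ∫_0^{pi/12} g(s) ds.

sqrt(2)*(-4 + pi)/72

Integrate by parts once (u = s, dv = -sin(3*s) ds).
An antiderivative is F(s) = s*cos(3*s)/3 - sin(3*s)/9.
Then F(pi/12) - F(0) = (sqrt(2)*(-4 + pi)/72) - (0) = sqrt(2)*(-4 + pi)/72.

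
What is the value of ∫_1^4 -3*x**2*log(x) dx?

21 - 128*log(2)

Integrate by parts once (u = ln x, dv = -3*x**2 dx).
An antiderivative is F(x) = -x**3*(3*log(x) - 1)/3.
Then F(4) - F(1) = (64/3 - 128*log(2)) - (1/3) = 21 - 128*log(2).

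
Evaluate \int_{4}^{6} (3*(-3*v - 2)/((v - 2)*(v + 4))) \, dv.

-5*log(5) + 6*log(2)

Factor the denominator: v**2 + 2*v - 8 = (v + 4)(v - 2).
Partial fractions: 3*(-3*v - 2)/((v - 2)*(v + 4)) = -5/(v + 4) - 4/(v - 2).
An antiderivative is F(v) = -4*log(v - 2) - 5*log(v + 4).
Then F(6) - F(4) = (-13*log(2) - 5*log(5)) - (-19*log(2)) = -5*log(5) + 6*log(2).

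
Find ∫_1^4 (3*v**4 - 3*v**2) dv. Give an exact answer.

2754/5

By the power rule, an antiderivative is F(v) = 3*v**5/5 - v**3.
Then F(4) - F(1) = (2752/5) - (-2/5) = 2754/5.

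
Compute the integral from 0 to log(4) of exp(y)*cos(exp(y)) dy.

-sin(1) + sin(4)

Let u = exp(y), so du = exp(y) dy. When y = 0, u = 1; when y = log(4), u = 4.
The integral becomes ∫ cos(u) du from 1 to 4, with antiderivative sin(u).
Back in y: F(y) = sin(exp(y)).
Then F(log(4)) - F(0) = (sin(4)) - (sin(1)) = -sin(1) + sin(4).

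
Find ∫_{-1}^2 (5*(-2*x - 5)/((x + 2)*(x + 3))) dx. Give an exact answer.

-5*log(5) - 5*log(2)

Factor the denominator: x**2 + 5*x + 6 = (x + 3)(x + 2).
Partial fractions: 5*(-2*x - 5)/((x + 2)*(x + 3)) = -5/(x + 3) - 5/(x + 2).
An antiderivative is F(x) = -5*log(x + 2) - 5*log(x + 3).
Then F(2) - F(-1) = (-5*log(5) - 10*log(2)) - (-log(32)) = -5*log(5) - 5*log(2).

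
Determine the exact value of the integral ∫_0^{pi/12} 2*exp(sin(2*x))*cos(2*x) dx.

Let u = sin(2*x), so du = 2*cos(2*x) dx. When x = 0, u = 0; when x = pi/12, u = 1/2.
The integral becomes ∫ exp(u) du from 0 to 1/2, with antiderivative exp(u).
Back in x: F(x) = exp(sin(2*x)).
Then F(pi/12) - F(0) = (exp(1/2)) - (1) = -1 + exp(1/2).

-1 + exp(1/2)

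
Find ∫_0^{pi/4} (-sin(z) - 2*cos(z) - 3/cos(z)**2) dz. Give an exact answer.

-4 - sqrt(2)/2

An antiderivative is F(z) = -2*sin(z) + cos(z) - 3*tan(z).
Then F(pi/4) - F(0) = (-3 - sqrt(2)/2) - (1) = -4 - sqrt(2)/2.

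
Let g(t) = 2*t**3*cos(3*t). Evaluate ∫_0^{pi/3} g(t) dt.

8/27 - 2*pi**2/27

Integrate by parts 3 times (u = t^3, dv = 2*cos(3*t) dt).
An antiderivative is F(t) = 2*t**3*sin(3*t)/3 + 2*t**2*cos(3*t)/3 - 4*t*sin(3*t)/9 - 4*cos(3*t)/27.
Then F(pi/3) - F(0) = (4/27 - 2*pi**2/27) - (-4/27) = 8/27 - 2*pi**2/27.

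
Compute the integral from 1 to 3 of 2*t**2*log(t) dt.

-52/9 + 18*log(3)

Integrate by parts once (u = ln t, dv = 2*t**2 dt).
An antiderivative is F(t) = 2*t**3*(3*log(t) - 1)/9.
Then F(3) - F(1) = (-6 + 18*log(3)) - (-2/9) = -52/9 + 18*log(3).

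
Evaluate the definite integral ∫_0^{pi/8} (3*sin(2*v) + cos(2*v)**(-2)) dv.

2 - 3*sqrt(2)/4

An antiderivative is F(v) = -3*cos(2*v)/2 + tan(2*v)/2.
Then F(pi/8) - F(0) = (1/2 - 3*sqrt(2)/4) - (-3/2) = 2 - 3*sqrt(2)/4.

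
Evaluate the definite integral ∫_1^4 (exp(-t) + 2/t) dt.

An antiderivative is F(t) = 2*log(t) - exp(-t).
Then F(4) - F(1) = (-exp(-4) + 4*log(2)) - (-exp(-1)) = -exp(-4) + exp(-1) + 4*log(2).

-exp(-4) + exp(-1) + 4*log(2)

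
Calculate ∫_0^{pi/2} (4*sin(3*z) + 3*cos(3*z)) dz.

1/3

An antiderivative is F(z) = sin(3*z) - 4*cos(3*z)/3.
Then F(pi/2) - F(0) = (-1) - (-4/3) = 1/3.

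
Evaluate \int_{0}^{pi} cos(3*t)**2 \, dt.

Use the identity cos^2(3*t) = (1 + cos(6*t))/2.
An antiderivative is F(t) = t/2 + sin(6*t)/12.
Then F(pi) - F(0) = (pi/2) - (0) = pi/2.

pi/2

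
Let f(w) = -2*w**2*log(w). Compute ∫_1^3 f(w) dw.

52/9 - 18*log(3)

Integrate by parts once (u = ln w, dv = -2*w**2 dw).
An antiderivative is F(w) = -2*w**3*(3*log(w) - 1)/9.
Then F(3) - F(1) = (6 - 18*log(3)) - (2/9) = 52/9 - 18*log(3).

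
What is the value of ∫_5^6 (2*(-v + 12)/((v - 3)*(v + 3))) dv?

Factor the denominator: v**2 - 9 = (v + 3)(v - 3).
Partial fractions: 2*(-v + 12)/((v - 3)*(v + 3)) = -5/(v + 3) + 3/(v - 3).
An antiderivative is F(v) = 3*log(v - 3) - 5*log(v + 3).
Then F(6) - F(5) = (-7*log(3)) - (-12*log(2)) = -7*log(3) + 12*log(2).

-7*log(3) + 12*log(2)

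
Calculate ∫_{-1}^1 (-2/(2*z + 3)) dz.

An antiderivative is F(z) = -log(2*z + 3).
Then F(1) - F(-1) = (-log(5)) - (0) = -log(5).

-log(5)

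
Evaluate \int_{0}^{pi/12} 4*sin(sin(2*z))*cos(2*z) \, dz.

2 - 2*cos(1/2)

Let u = sin(2*z), so du = 2*cos(2*z) dz. When z = 0, u = 0; when z = pi/12, u = 1/2.
The integral becomes 2·∫ sin(u) du from 0 to 1/2, with antiderivative -2*cos(u).
Back in z: F(z) = -2*cos(sin(2*z)).
Then F(pi/12) - F(0) = (-2*cos(1/2)) - (-2) = 2 - 2*cos(1/2).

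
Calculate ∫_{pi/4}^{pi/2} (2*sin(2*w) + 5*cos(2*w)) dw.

An antiderivative is F(w) = 5*sin(2*w)/2 - cos(2*w).
Then F(pi/2) - F(pi/4) = (1) - (5/2) = -3/2.

-3/2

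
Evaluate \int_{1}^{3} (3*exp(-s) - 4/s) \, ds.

An antiderivative is F(s) = -4*log(s) - 3*exp(-s).
Then F(3) - F(1) = (-4*log(3) - 3*exp(-3)) - (-3*exp(-1)) = -4*log(3) - 3*exp(-3) + 3*exp(-1).

-4*log(3) - 3*exp(-3) + 3*exp(-1)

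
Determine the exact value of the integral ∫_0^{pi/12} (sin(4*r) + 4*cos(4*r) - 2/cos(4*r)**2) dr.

1/8

An antiderivative is F(r) = sin(4*r) - cos(4*r)/4 - tan(4*r)/2.
Then F(pi/12) - F(0) = (-1/8) - (-1/4) = 1/8.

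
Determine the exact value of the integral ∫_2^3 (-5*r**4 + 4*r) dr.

-201

By the power rule, an antiderivative is F(r) = -r**5 + 2*r**2.
Then F(3) - F(2) = (-225) - (-24) = -201.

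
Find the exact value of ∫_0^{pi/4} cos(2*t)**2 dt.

Use the identity cos^2(2*t) = (1 + cos(4*t))/2.
An antiderivative is F(t) = t/2 + sin(4*t)/8.
Then F(pi/4) - F(0) = (pi/8) - (0) = pi/8.

pi/8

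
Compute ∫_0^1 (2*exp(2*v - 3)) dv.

-(1 - exp(2))*exp(-3)

Let u = 2*v - 3, so du = 2 dv. When v = 0, u = -3; when v = 1, u = -1.
The integral becomes ∫ exp(u) du from -3 to -1, with antiderivative exp(u).
Back in v: F(v) = exp(2*v - 3).
Then F(1) - F(0) = (exp(-1)) - (exp(-3)) = -(1 - exp(2))*exp(-3).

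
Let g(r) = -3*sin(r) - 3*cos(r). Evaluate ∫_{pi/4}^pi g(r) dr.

-3

An antiderivative is F(r) = -3*sin(r) + 3*cos(r).
Then F(pi) - F(pi/4) = (-3) - (0) = -3.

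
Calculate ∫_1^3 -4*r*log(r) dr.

8 - 18*log(3)

Integrate by parts once (u = ln r, dv = -4*r dr).
An antiderivative is F(r) = -r**2*(2*log(r) - 1).
Then F(3) - F(1) = (9 - 18*log(3)) - (1) = 8 - 18*log(3).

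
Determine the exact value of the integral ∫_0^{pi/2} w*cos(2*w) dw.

-1/2

Integrate by parts once (u = w, dv = cos(2*w) dw).
An antiderivative is F(w) = w*sin(2*w)/2 + cos(2*w)/4.
Then F(pi/2) - F(0) = (-1/4) - (1/4) = -1/2.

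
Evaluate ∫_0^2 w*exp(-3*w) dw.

Integrate by parts once (u = w, dv = exp(-3*w) dw).
An antiderivative is F(w) = (-3*w - 1)*exp(-3*w)/9.
Then F(2) - F(0) = (-7*exp(-6)/9) - (-1/9) = (-7 + exp(6))*exp(-6)/9.

(-7 + exp(6))*exp(-6)/9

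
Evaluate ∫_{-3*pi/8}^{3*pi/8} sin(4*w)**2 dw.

3*pi/8

Use the identity sin^2(4*w) = (1 - cos(8*w))/2.
An antiderivative is F(w) = w/2 - sin(8*w)/16.
Then F(3*pi/8) - F(-3*pi/8) = (3*pi/16) - (-3*pi/16) = 3*pi/8.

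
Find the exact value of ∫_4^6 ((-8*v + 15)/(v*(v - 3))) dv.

-8*log(3) + 5*log(2)

Factor the denominator: v**2 - 3*v = v(v - 3).
Partial fractions: (-8*v + 15)/(v*(v - 3)) = -5/v - 3/(v - 3).
An antiderivative is F(v) = -5*log(v) - 3*log(v - 3).
Then F(6) - F(4) = (-8*log(3) - 5*log(2)) - (-10*log(2)) = -8*log(3) + 5*log(2).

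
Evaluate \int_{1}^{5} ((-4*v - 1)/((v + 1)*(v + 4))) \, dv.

-9*log(3) + 5*log(5)

Factor the denominator: v**2 + 5*v + 4 = (v + 4)(v + 1).
Partial fractions: (-4*v - 1)/((v + 1)*(v + 4)) = -5/(v + 4) + 1/(v + 1).
An antiderivative is F(v) = log(v + 1) - 5*log(v + 4).
Then F(5) - F(1) = (-9*log(3) + log(2)) - (-5*log(5) + log(2)) = -9*log(3) + 5*log(5).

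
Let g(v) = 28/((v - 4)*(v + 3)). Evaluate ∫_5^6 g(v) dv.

Factor the denominator: v**2 - v - 12 = (v + 3)(v - 4).
Partial fractions: 28/((v - 4)*(v + 3)) = -4/(v + 3) + 4/(v - 4).
An antiderivative is F(v) = 4*log(v - 4) - 4*log(v + 3).
Then F(6) - F(5) = (-8*log(3) + 4*log(2)) - (-12*log(2)) = -8*log(3) + 16*log(2).

-8*log(3) + 16*log(2)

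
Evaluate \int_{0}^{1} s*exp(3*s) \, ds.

Integrate by parts once (u = s, dv = exp(3*s) ds).
An antiderivative is F(s) = (3*s - 1)*exp(3*s)/9.
Then F(1) - F(0) = (2*exp(3)/9) - (-1/9) = 1/9 + 2*exp(3)/9.

1/9 + 2*exp(3)/9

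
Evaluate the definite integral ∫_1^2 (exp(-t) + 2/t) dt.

An antiderivative is F(t) = 2*log(t) - exp(-t).
Then F(2) - F(1) = (-exp(-2) + 2*log(2)) - (-exp(-1)) = -exp(-2) + exp(-1) + 2*log(2).

-exp(-2) + exp(-1) + 2*log(2)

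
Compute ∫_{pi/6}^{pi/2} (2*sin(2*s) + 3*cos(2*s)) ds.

3/2 - 3*sqrt(3)/4

An antiderivative is F(s) = 3*sin(2*s)/2 - cos(2*s).
Then F(pi/2) - F(pi/6) = (1) - (-1/2 + 3*sqrt(3)/4) = 3/2 - 3*sqrt(3)/4.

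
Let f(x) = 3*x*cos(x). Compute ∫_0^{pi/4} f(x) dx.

-3 + 3*sqrt(2)*pi/8 + 3*sqrt(2)/2

Integrate by parts once (u = x, dv = 3*cos(x) dx).
An antiderivative is F(x) = 3*x*sin(x) + 3*cos(x).
Then F(pi/4) - F(0) = (3*sqrt(2)*(pi + 4)/8) - (3) = -3 + 3*sqrt(2)*pi/8 + 3*sqrt(2)/2.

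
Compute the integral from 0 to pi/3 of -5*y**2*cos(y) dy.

-5*pi/3 - 5*sqrt(3)*pi**2/18 + 5*sqrt(3)

Integrate by parts twice (u = y^2, dv = -5*cos(y) dy).
An antiderivative is F(y) = -5*y**2*sin(y) - 10*y*cos(y) + 10*sin(y).
Then F(pi/3) - F(0) = (-5*pi/3 - 5*sqrt(3)*pi**2/18 + 5*sqrt(3)) - (0) = -5*pi/3 - 5*sqrt(3)*pi**2/18 + 5*sqrt(3).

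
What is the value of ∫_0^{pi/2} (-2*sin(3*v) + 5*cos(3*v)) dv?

An antiderivative is F(v) = 5*sin(3*v)/3 + 2*cos(3*v)/3.
Then F(pi/2) - F(0) = (-5/3) - (2/3) = -7/3.

-7/3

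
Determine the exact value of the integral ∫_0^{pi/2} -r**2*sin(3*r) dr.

2/27 + pi/9

Integrate by parts twice (u = r^2, dv = -sin(3*r) dr).
An antiderivative is F(r) = r**2*cos(3*r)/3 - 2*r*sin(3*r)/9 - 2*cos(3*r)/27.
Then F(pi/2) - F(0) = (pi/9) - (-2/27) = 2/27 + pi/9.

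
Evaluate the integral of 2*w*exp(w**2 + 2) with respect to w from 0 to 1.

Let u = w**2 + 2, so du = 2*w dw. When w = 0, u = 2; when w = 1, u = 3.
The integral becomes ∫ exp(u) du from 2 to 3, with antiderivative exp(u).
Back in w: F(w) = exp(w**2 + 2).
Then F(1) - F(0) = (exp(3)) - (exp(2)) = -exp(2) + exp(3).

-exp(2) + exp(3)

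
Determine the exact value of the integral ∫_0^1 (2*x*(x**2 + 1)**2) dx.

7/3

Let u = x**2 + 1, so du = 2*x dx. When x = 0, u = 1; when x = 1, u = 2.
The integral becomes ∫ u**2 du from 1 to 2, with antiderivative u**3/3.
Back in x: F(x) = (x**2 + 1)**3/3.
Then F(1) - F(0) = (8/3) - (1/3) = 7/3.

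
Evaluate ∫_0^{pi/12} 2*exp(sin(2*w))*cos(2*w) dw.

Let u = sin(2*w), so du = 2*cos(2*w) dw. When w = 0, u = 0; when w = pi/12, u = 1/2.
The integral becomes ∫ exp(u) du from 0 to 1/2, with antiderivative exp(u).
Back in w: F(w) = exp(sin(2*w)).
Then F(pi/12) - F(0) = (exp(1/2)) - (1) = -1 + exp(1/2).

-1 + exp(1/2)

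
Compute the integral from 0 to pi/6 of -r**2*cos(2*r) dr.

Integrate by parts twice (u = r^2, dv = -cos(2*r) dr).
An antiderivative is F(r) = -r**2*sin(2*r)/2 - r*cos(2*r)/2 + sin(2*r)/4.
Then F(pi/6) - F(0) = (-pi/24 - sqrt(3)*pi**2/144 + sqrt(3)/8) - (0) = -pi/24 - sqrt(3)*pi**2/144 + sqrt(3)/8.

-pi/24 - sqrt(3)*pi**2/144 + sqrt(3)/8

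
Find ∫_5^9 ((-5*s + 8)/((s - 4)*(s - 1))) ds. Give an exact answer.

-4*log(5) - log(2)

Factor the denominator: s**2 - 5*s + 4 = (s - 1)(s - 4).
Partial fractions: (-5*s + 8)/((s - 4)*(s - 1)) = -1/(s - 1) - 4/(s - 4).
An antiderivative is F(s) = -4*log(s - 4) - log(s - 1).
Then F(9) - F(5) = (-4*log(5) - 3*log(2)) - (-log(4)) = -4*log(5) - log(2).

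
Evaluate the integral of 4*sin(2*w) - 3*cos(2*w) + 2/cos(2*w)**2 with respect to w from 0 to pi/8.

An antiderivative is F(w) = -3*sin(2*w)/2 - 2*cos(2*w) + tan(2*w).
Then F(pi/8) - F(0) = (1 - 7*sqrt(2)/4) - (-2) = 3 - 7*sqrt(2)/4.

3 - 7*sqrt(2)/4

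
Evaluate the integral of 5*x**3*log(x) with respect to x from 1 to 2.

-75/16 + 20*log(2)

Integrate by parts once (u = ln x, dv = 5*x**3 dx).
An antiderivative is F(x) = 5*x**4*(4*log(x) - 1)/16.
Then F(2) - F(1) = (-5 + 20*log(2)) - (-5/16) = -75/16 + 20*log(2).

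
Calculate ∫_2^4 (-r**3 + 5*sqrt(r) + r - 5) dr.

-112/3 - 20*sqrt(2)/3

By the power rule, an antiderivative is F(r) = -r**4/4 + 10*r**(3/2)/3 + r**2/2 - 5*r.
Then F(4) - F(2) = (-148/3) - (-12 + 20*sqrt(2)/3) = -112/3 - 20*sqrt(2)/3.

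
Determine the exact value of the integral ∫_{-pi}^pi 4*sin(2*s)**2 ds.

4*pi

Use the identity sin^2(2*s) = (1 - cos(4*s))/2.
An antiderivative is F(s) = 2*s - sin(4*s)/2.
Then F(pi) - F(-pi) = (2*pi) - (-2*pi) = 4*pi.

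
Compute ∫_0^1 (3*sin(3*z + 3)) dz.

cos(3) - cos(6)

Let u = 3*z + 3, so du = 3 dz. When z = 0, u = 3; when z = 1, u = 6.
The integral becomes ∫ sin(u) du from 3 to 6, with antiderivative -cos(u).
Back in z: F(z) = -cos(3*z + 3).
Then F(1) - F(0) = (-cos(6)) - (-cos(3)) = cos(3) - cos(6).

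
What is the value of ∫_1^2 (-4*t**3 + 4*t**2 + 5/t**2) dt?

-19/6

By the power rule, an antiderivative is F(t) = -t**4 + 4*t**3/3 - 5/t.
Then F(2) - F(1) = (-47/6) - (-14/3) = -19/6.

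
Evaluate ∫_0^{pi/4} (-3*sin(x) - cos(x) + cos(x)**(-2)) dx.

An antiderivative is F(x) = -sin(x) + 3*cos(x) + tan(x).
Then F(pi/4) - F(0) = (1 + sqrt(2)) - (3) = -2 + sqrt(2).

-2 + sqrt(2)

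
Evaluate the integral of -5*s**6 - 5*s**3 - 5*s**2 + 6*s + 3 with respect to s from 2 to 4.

-251218/21

By the power rule, an antiderivative is F(s) = -5*s**7/7 - 5*s**4/4 - 5*s**3/3 + 3*s**2 + 3*s.
Then F(4) - F(2) = (-253460/21) - (-2242/21) = -251218/21.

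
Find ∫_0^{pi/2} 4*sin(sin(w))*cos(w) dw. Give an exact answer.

Let u = sin(w), so du = cos(w) dw. When w = 0, u = 0; when w = pi/2, u = 1.
The integral becomes 4·∫ sin(u) du from 0 to 1, with antiderivative -4*cos(u).
Back in w: F(w) = -4*cos(sin(w)).
Then F(pi/2) - F(0) = (-4*cos(1)) - (-4) = 4 - 4*cos(1).

4 - 4*cos(1)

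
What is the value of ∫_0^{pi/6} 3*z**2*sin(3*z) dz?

-2/9 + pi/9

Integrate by parts twice (u = z^2, dv = 3*sin(3*z) dz).
An antiderivative is F(z) = -z**2*cos(3*z) + 2*z*sin(3*z)/3 + 2*cos(3*z)/9.
Then F(pi/6) - F(0) = (pi/9) - (2/9) = -2/9 + pi/9.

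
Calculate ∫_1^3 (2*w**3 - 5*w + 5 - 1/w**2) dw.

88/3

By the power rule, an antiderivative is F(w) = w**4/2 - 5*w**2/2 + 5*w + 1/w.
Then F(3) - F(1) = (100/3) - (4) = 88/3.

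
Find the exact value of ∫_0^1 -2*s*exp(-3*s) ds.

-2/9 + 8*exp(-3)/9

Integrate by parts once (u = s, dv = -2*exp(-3*s) ds).
An antiderivative is F(s) = (6*s + 2)*exp(-3*s)/9.
Then F(1) - F(0) = (8*exp(-3)/9) - (2/9) = -2/9 + 8*exp(-3)/9.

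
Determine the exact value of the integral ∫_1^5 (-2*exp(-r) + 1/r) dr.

-2*exp(-1) + 2*exp(-5) + log(5)

An antiderivative is F(r) = log(r) + 2*exp(-r).
Then F(5) - F(1) = (2*exp(-5) + log(5)) - (2*exp(-1)) = -2*exp(-1) + 2*exp(-5) + log(5).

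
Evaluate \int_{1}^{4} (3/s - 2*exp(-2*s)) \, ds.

-exp(-2) + exp(-8) + 6*log(2)

An antiderivative is F(s) = 3*log(s) + exp(-2*s).
Then F(4) - F(1) = (exp(-8) + 6*log(2)) - (exp(-2)) = -exp(-2) + exp(-8) + 6*log(2).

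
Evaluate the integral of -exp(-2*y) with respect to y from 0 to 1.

An antiderivative is F(y) = exp(-2*y)/2.
Then F(1) - F(0) = (exp(-2)/2) - (1/2) = (1 - exp(2))*exp(-2)/2.

(1 - exp(2))*exp(-2)/2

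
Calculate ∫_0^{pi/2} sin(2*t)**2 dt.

pi/4

Use the identity sin^2(2*t) = (1 - cos(4*t))/2.
An antiderivative is F(t) = t/2 - sin(4*t)/8.
Then F(pi/2) - F(0) = (pi/4) - (0) = pi/4.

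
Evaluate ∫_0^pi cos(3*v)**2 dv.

Use the identity cos^2(3*v) = (1 + cos(6*v))/2.
An antiderivative is F(v) = v/2 + sin(6*v)/12.
Then F(pi) - F(0) = (pi/2) - (0) = pi/2.

pi/2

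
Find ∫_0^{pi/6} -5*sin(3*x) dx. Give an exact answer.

An antiderivative is F(x) = 5*cos(3*x)/3.
Then F(pi/6) - F(0) = (0) - (5/3) = -5/3.

-5/3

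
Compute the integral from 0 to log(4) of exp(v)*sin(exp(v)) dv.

cos(1) - cos(4)

Let u = exp(v), so du = exp(v) dv. When v = 0, u = 1; when v = log(4), u = 4.
The integral becomes ∫ sin(u) du from 1 to 4, with antiderivative -cos(u).
Back in v: F(v) = -cos(exp(v)).
Then F(log(4)) - F(0) = (-cos(4)) - (-cos(1)) = cos(1) - cos(4).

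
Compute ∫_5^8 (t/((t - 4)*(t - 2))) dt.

Factor the denominator: t**2 - 6*t + 8 = (t - 2)(t - 4).
Partial fractions: t/((t - 4)*(t - 2)) = -1/(t - 2) + 2/(t - 4).
An antiderivative is F(t) = 2*log(t - 4) - log(t - 2).
Then F(8) - F(5) = (log(8/3)) - (-log(3)) = log(8).

log(8)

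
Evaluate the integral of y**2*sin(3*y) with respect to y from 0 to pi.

-4/27 + pi**2/3

Integrate by parts twice (u = y^2, dv = sin(3*y) dy).
An antiderivative is F(y) = -y**2*cos(3*y)/3 + 2*y*sin(3*y)/9 + 2*cos(3*y)/27.
Then F(pi) - F(0) = (-2/27 + pi**2/3) - (2/27) = -4/27 + pi**2/3.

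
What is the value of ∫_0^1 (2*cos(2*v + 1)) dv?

-sin(1) + sin(3)

Let u = 2*v + 1, so du = 2 dv. When v = 0, u = 1; when v = 1, u = 3.
The integral becomes ∫ cos(u) du from 1 to 3, with antiderivative sin(u).
Back in v: F(v) = sin(2*v + 1).
Then F(1) - F(0) = (sin(3)) - (sin(1)) = -sin(1) + sin(3).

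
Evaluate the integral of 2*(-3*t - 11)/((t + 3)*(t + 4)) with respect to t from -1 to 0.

Factor the denominator: t**2 + 7*t + 12 = (t + 4)(t + 3).
Partial fractions: 2*(-3*t - 11)/((t + 3)*(t + 4)) = -2/(t + 4) - 4/(t + 3).
An antiderivative is F(t) = -4*log(t + 3) - 2*log(t + 4).
Then F(0) - F(-1) = (-4*log(3) - 4*log(2)) - (-4*log(2) - 2*log(3)) = -log(9).

-log(9)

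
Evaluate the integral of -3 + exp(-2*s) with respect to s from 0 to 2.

An antiderivative is F(s) = -3*s - exp(-2*s)/2.
Then F(2) - F(0) = (-6 - exp(-4)/2) - (-1/2) = -11/2 - exp(-4)/2.

-11/2 - exp(-4)/2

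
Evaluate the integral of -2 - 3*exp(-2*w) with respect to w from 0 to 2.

-11/2 + 3*exp(-4)/2

An antiderivative is F(w) = -2*w + 3*exp(-2*w)/2.
Then F(2) - F(0) = (-4 + 3*exp(-4)/2) - (3/2) = -11/2 + 3*exp(-4)/2.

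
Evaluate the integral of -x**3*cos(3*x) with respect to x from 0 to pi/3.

Integrate by parts 3 times (u = x^3, dv = -cos(3*x) dx).
An antiderivative is F(x) = -x**3*sin(3*x)/3 - x**2*cos(3*x)/3 + 2*x*sin(3*x)/9 + 2*cos(3*x)/27.
Then F(pi/3) - F(0) = (-2/27 + pi**2/27) - (2/27) = -4/27 + pi**2/27.

-4/27 + pi**2/27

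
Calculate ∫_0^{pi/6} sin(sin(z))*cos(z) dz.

1 - cos(1/2)

Let u = sin(z), so du = cos(z) dz. When z = 0, u = 0; when z = pi/6, u = 1/2.
The integral becomes ∫ sin(u) du from 0 to 1/2, with antiderivative -cos(u).
Back in z: F(z) = -cos(sin(z)).
Then F(pi/6) - F(0) = (-cos(1/2)) - (-1) = 1 - cos(1/2).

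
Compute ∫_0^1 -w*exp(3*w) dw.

-2*exp(3)/9 - 1/9

Integrate by parts once (u = w, dv = -exp(3*w) dw).
An antiderivative is F(w) = (-3*w + 1)*exp(3*w)/9.
Then F(1) - F(0) = (-2*exp(3)/9) - (1/9) = -2*exp(3)/9 - 1/9.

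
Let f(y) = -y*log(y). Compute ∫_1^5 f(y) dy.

6 - 25*log(5)/2

Integrate by parts once (u = ln y, dv = -y dy).
An antiderivative is F(y) = -y**2*(2*log(y) - 1)/4.
Then F(5) - F(1) = (25/4 - 25*log(5)/2) - (1/4) = 6 - 25*log(5)/2.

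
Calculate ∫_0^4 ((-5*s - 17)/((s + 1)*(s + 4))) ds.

Factor the denominator: s**2 + 5*s + 4 = (s + 4)(s + 1).
Partial fractions: (-5*s - 17)/((s + 1)*(s + 4)) = -1/(s + 4) - 4/(s + 1).
An antiderivative is F(s) = -4*log(s + 1) - log(s + 4).
Then F(4) - F(0) = (-4*log(5) - 3*log(2)) - (-log(4)) = -4*log(5) - log(2).

-4*log(5) - log(2)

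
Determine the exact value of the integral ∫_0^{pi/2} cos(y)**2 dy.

Use the identity cos^2(y) = (1 + cos(2*y))/2.
An antiderivative is F(y) = y/2 + sin(2*y)/4.
Then F(pi/2) - F(0) = (pi/4) - (0) = pi/4.

pi/4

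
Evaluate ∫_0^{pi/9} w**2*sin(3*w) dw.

Integrate by parts twice (u = w^2, dv = sin(3*w) dw).
An antiderivative is F(w) = -w**2*cos(3*w)/3 + 2*w*sin(3*w)/9 + 2*cos(3*w)/27.
Then F(pi/9) - F(0) = (-pi**2/486 + 1/27 + sqrt(3)*pi/81) - (2/27) = -1/27 - pi**2/486 + sqrt(3)*pi/81.

-1/27 - pi**2/486 + sqrt(3)*pi/81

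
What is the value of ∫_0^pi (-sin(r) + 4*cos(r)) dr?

-2

An antiderivative is F(r) = 4*sin(r) + cos(r).
Then F(pi) - F(0) = (-1) - (1) = -2.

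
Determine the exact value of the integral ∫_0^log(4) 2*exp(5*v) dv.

2046/5

Let u = exp(v), so du = exp(v) dv. When v = 0, u = 1; when v = log(4), u = 4.
The integral becomes 2·∫ u**4 du from 1 to 4, with antiderivative 2*u**5/5.
Back in v: F(v) = 2*exp(5*v)/5.
Then F(log(4)) - F(0) = (2048/5) - (2/5) = 2046/5.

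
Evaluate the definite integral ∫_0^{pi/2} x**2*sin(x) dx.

Integrate by parts twice (u = x^2, dv = sin(x) dx).
An antiderivative is F(x) = -x**2*cos(x) + 2*x*sin(x) + 2*cos(x).
Then F(pi/2) - F(0) = (pi) - (2) = -2 + pi.

-2 + pi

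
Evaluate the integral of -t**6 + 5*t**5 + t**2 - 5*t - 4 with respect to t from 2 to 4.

By the power rule, an antiderivative is F(t) = -t**7/7 + 5*t**6/6 + t**3/3 - 5*t**2/2 - 4*t.
Then F(4) - F(2) = (21800/21) - (138/7) = 21386/21.

21386/21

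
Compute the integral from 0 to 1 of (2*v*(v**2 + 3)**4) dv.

781/5

Let u = v**2 + 3, so du = 2*v dv. When v = 0, u = 3; when v = 1, u = 4.
The integral becomes ∫ u**4 du from 3 to 4, with antiderivative u**5/5.
Back in v: F(v) = (v**2 + 3)**5/5.
Then F(1) - F(0) = (1024/5) - (243/5) = 781/5.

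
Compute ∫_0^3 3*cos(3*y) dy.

sin(9)

Let u = 3*y, so du = 3 dy. When y = 0, u = 0; when y = 3, u = 9.
The integral becomes ∫ cos(u) du from 0 to 9, with antiderivative sin(u).
Back in y: F(y) = sin(3*y).
Then F(3) - F(0) = (sin(9)) - (0) = sin(9).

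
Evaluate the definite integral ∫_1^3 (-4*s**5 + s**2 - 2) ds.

By the power rule, an antiderivative is F(s) = -2*s**6/3 + s**3/3 - 2*s.
Then F(3) - F(1) = (-483) - (-7/3) = -1442/3.

-1442/3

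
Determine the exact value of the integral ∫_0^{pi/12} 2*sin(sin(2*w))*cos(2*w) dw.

1 - cos(1/2)

Let u = sin(2*w), so du = 2*cos(2*w) dw. When w = 0, u = 0; when w = pi/12, u = 1/2.
The integral becomes ∫ sin(u) du from 0 to 1/2, with antiderivative -cos(u).
Back in w: F(w) = -cos(sin(2*w)).
Then F(pi/12) - F(0) = (-cos(1/2)) - (-1) = 1 - cos(1/2).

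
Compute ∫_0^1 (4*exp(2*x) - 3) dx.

-5 + 2*exp(2)

An antiderivative is F(x) = 2*exp(2*x) - 3*x.
Then F(1) - F(0) = (-3 + 2*exp(2)) - (2) = -5 + 2*exp(2).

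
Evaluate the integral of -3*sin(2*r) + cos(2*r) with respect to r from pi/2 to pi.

3

An antiderivative is F(r) = sin(2*r)/2 + 3*cos(2*r)/2.
Then F(pi) - F(pi/2) = (3/2) - (-3/2) = 3.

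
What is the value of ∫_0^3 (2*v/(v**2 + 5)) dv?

Let u = v**2 + 5, so du = 2*v dv. When v = 0, u = 5; when v = 3, u = 14.
The integral becomes ∫ 1/u du from 5 to 14, with antiderivative log(u).
Back in v: F(v) = log(v**2 + 5).
Then F(3) - F(0) = (log(14)) - (log(5)) = log(14/5).

log(14/5)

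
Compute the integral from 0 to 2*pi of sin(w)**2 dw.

pi

Use the identity sin^2(w) = (1 - cos(2*w))/2.
An antiderivative is F(w) = w/2 - sin(2*w)/4.
Then F(2*pi) - F(0) = (pi) - (0) = pi.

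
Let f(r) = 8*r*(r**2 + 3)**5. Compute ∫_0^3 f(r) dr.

1990170

Let u = r**2 + 3, so du = 2*r dr. When r = 0, u = 3; when r = 3, u = 12.
The integral becomes 4·∫ u**5 du from 3 to 12, with antiderivative 2*u**6/3.
Back in r: F(r) = 2*(r**2 + 3)**6/3.
Then F(3) - F(0) = (1990656) - (486) = 1990170.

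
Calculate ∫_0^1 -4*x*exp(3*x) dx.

-8*exp(3)/9 - 4/9

Integrate by parts once (u = x, dv = -4*exp(3*x) dx).
An antiderivative is F(x) = (-12*x + 4)*exp(3*x)/9.
Then F(1) - F(0) = (-8*exp(3)/9) - (4/9) = -8*exp(3)/9 - 4/9.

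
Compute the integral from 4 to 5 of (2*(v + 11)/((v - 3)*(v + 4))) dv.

-4*log(3) + 10*log(2)

Factor the denominator: v**2 + v - 12 = (v + 4)(v - 3).
Partial fractions: 2*(v + 11)/((v - 3)*(v + 4)) = -2/(v + 4) + 4/(v - 3).
An antiderivative is F(v) = 4*log(v - 3) - 2*log(v + 4).
Then F(5) - F(4) = (log(16/81)) - (-log(64)) = -4*log(3) + 10*log(2).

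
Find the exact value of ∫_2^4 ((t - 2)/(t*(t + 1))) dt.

-3*log(3) - 2*log(2) + 3*log(5)

Factor the denominator: t**2 + t = (t + 1)t.
Partial fractions: (t - 2)/(t*(t + 1)) = 3/(t + 1) - 2/t.
An antiderivative is F(t) = -2*log(t) + 3*log(t + 1).
Then F(4) - F(2) = (-4*log(2) + 3*log(5)) - (log(27/4)) = -3*log(3) - 2*log(2) + 3*log(5).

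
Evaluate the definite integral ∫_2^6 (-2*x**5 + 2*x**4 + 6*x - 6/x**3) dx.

By the power rule, an antiderivative is F(x) = -x**6/3 + 2*x**5/5 + 3*x**2 + 3/x**2.
Then F(6) - F(2) = (-740011/60) - (253/60) = -185066/15.

-185066/15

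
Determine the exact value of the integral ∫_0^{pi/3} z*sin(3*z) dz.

pi/9

Integrate by parts once (u = z, dv = sin(3*z) dz).
An antiderivative is F(z) = -z*cos(3*z)/3 + sin(3*z)/9.
Then F(pi/3) - F(0) = (pi/9) - (0) = pi/9.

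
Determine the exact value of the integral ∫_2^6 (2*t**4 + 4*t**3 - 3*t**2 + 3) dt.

By the power rule, an antiderivative is F(t) = 2*t**5/5 + t**4 - t**3 + 3*t.
Then F(6) - F(2) = (21042/5) - (134/5) = 20908/5.

20908/5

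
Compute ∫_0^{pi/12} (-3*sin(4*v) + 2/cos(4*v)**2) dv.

An antiderivative is F(v) = 3*cos(4*v)/4 + tan(4*v)/2.
Then F(pi/12) - F(0) = (3/8 + sqrt(3)/2) - (3/4) = -3/8 + sqrt(3)/2.

-3/8 + sqrt(3)/2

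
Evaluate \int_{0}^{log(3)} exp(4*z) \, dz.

Let u = exp(z), so du = exp(z) dz. When z = 0, u = 1; when z = log(3), u = 3.
The integral becomes ∫ u**3 du from 1 to 3, with antiderivative u**4/4.
Back in z: F(z) = exp(4*z)/4.
Then F(log(3)) - F(0) = (81/4) - (1/4) = 20.

20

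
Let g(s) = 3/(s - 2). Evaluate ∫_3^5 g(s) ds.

An antiderivative is F(s) = 3*log(s - 2).
Then F(5) - F(3) = (log(27)) - (0) = log(27).

log(27)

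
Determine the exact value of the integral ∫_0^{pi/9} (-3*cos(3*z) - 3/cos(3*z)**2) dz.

An antiderivative is F(z) = -sin(3*z) - tan(3*z).
Then F(pi/9) - F(0) = (-3*sqrt(3)/2) - (0) = -3*sqrt(3)/2.

-3*sqrt(3)/2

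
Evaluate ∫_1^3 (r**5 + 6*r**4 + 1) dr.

By the power rule, an antiderivative is F(r) = r**6/6 + 6*r**5/5 + r.
Then F(3) - F(1) = (4161/10) - (71/30) = 6206/15.

6206/15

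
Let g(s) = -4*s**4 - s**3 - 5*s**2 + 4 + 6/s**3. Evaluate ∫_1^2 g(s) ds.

By the power rule, an antiderivative is F(s) = -4*s**5/5 - s**4/4 - 5*s**3/3 + 4*s - 3/s**2.
Then F(2) - F(1) = (-2141/60) - (-103/60) = -1019/30.

-1019/30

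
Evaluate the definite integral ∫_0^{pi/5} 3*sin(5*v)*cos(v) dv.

Use the identity sin(5*v)cos(v) = [sin(6*v) + sin(4*v)]/2.
An antiderivative is F(v) = -3*cos(4*v)/8 - cos(6*v)/4.
Then F(pi/5) - F(0) = (5/32 + 5*sqrt(5)/32) - (-5/8) = 5*sqrt(5)/32 + 25/32.

5*sqrt(5)/32 + 25/32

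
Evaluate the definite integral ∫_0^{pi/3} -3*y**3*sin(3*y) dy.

pi*(6 - pi**2)/27

Integrate by parts 3 times (u = y^3, dv = -3*sin(3*y) dy).
An antiderivative is F(y) = y**3*cos(3*y) - y**2*sin(3*y) - 2*y*cos(3*y)/3 + 2*sin(3*y)/9.
Then F(pi/3) - F(0) = (pi*(6 - pi**2)/27) - (0) = pi*(6 - pi**2)/27.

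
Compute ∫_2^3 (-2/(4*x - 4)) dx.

An antiderivative is F(x) = -log(4*x - 4)/2.
Then F(3) - F(2) = (-3*log(2)/2) - (-log(2)) = -log(2)/2.

-log(2)/2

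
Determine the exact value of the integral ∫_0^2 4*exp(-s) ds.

4 - 4*exp(-2)

An antiderivative is F(s) = -4*exp(-s).
Then F(2) - F(0) = (-4*exp(-2)) - (-4) = 4 - 4*exp(-2).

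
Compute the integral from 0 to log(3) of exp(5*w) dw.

242/5

Let u = exp(w), so du = exp(w) dw. When w = 0, u = 1; when w = log(3), u = 3.
The integral becomes ∫ u**4 du from 1 to 3, with antiderivative u**5/5.
Back in w: F(w) = exp(5*w)/5.
Then F(log(3)) - F(0) = (243/5) - (1/5) = 242/5.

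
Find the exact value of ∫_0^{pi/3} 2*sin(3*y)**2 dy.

Use the identity sin^2(3*y) = (1 - cos(6*y))/2.
An antiderivative is F(y) = y - sin(6*y)/6.
Then F(pi/3) - F(0) = (pi/3) - (0) = pi/3.

pi/3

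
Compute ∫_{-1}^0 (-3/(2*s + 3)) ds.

-3*log(3)/2

An antiderivative is F(s) = -3*log(2*s + 3)/2.
Then F(0) - F(-1) = (-3*log(3)/2) - (0) = -3*log(3)/2.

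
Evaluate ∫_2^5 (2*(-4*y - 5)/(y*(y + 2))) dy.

Factor the denominator: y**2 + 2*y = (y + 2)y.
Partial fractions: 2*(-4*y - 5)/(y*(y + 2)) = -3/(y + 2) - 5/y.
An antiderivative is F(y) = -5*log(y) - 3*log(y + 2).
Then F(5) - F(2) = (-5*log(5) - 3*log(7)) - (-11*log(2)) = -5*log(5) - 3*log(7) + 11*log(2).

-5*log(5) - 3*log(7) + 11*log(2)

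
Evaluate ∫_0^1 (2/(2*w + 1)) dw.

log(3)

An antiderivative is F(w) = log(2*w + 1).
Then F(1) - F(0) = (log(3)) - (0) = log(3).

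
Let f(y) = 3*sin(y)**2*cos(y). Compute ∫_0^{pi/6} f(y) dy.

1/8

Let u = sin(y), so du = cos(y) dy. When y = 0, u = 0; when y = pi/6, u = 1/2.
The integral becomes 3·∫ u**2 du from 0 to 1/2, with antiderivative u**3.
Back in y: F(y) = sin(y)**3.
Then F(pi/6) - F(0) = (1/8) - (0) = 1/8.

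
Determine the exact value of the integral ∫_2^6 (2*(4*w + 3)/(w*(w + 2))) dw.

3*log(3) + 5*log(2)

Factor the denominator: w**2 + 2*w = (w + 2)w.
Partial fractions: 2*(4*w + 3)/(w*(w + 2)) = 5/(w + 2) + 3/w.
An antiderivative is F(w) = 3*log(w) + 5*log(w + 2).
Then F(6) - F(2) = (3*log(3) + 18*log(2)) - (13*log(2)) = 3*log(3) + 5*log(2).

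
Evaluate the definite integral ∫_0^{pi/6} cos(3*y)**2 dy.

Use the identity cos^2(3*y) = (1 + cos(6*y))/2.
An antiderivative is F(y) = y/2 + sin(6*y)/12.
Then F(pi/6) - F(0) = (pi/12) - (0) = pi/12.

pi/12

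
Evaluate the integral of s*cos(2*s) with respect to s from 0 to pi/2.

Integrate by parts once (u = s, dv = cos(2*s) ds).
An antiderivative is F(s) = s*sin(2*s)/2 + cos(2*s)/4.
Then F(pi/2) - F(0) = (-1/4) - (1/4) = -1/2.

-1/2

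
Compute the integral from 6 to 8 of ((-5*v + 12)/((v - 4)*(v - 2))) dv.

Factor the denominator: v**2 - 6*v + 8 = (v - 2)(v - 4).
Partial fractions: (-5*v + 12)/((v - 4)*(v - 2)) = -1/(v - 2) - 4/(v - 4).
An antiderivative is F(v) = -4*log(v - 4) - log(v - 2).
Then F(8) - F(6) = (-9*log(2) - log(3)) - (-log(64)) = -log(24).

-log(24)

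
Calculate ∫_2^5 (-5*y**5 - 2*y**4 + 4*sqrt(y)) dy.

-142047/10 - 16*sqrt(2)/3 + 40*sqrt(5)/3

By the power rule, an antiderivative is F(y) = -5*y**6/6 - 2*y**5/5 + 8*y**(3/2)/3.
Then F(5) - F(2) = (-85625/6 + 40*sqrt(5)/3) - (-992/15 + 16*sqrt(2)/3) = -142047/10 - 16*sqrt(2)/3 + 40*sqrt(5)/3.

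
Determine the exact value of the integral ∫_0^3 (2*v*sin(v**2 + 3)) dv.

cos(3) - cos(12)

Let u = v**2 + 3, so du = 2*v dv. When v = 0, u = 3; when v = 3, u = 12.
The integral becomes ∫ sin(u) du from 3 to 12, with antiderivative -cos(u).
Back in v: F(v) = -cos(v**2 + 3).
Then F(3) - F(0) = (-cos(12)) - (-cos(3)) = cos(3) - cos(12).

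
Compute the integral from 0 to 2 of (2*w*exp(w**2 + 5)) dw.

Let u = w**2 + 5, so du = 2*w dw. When w = 0, u = 5; when w = 2, u = 9.
The integral becomes ∫ exp(u) du from 5 to 9, with antiderivative exp(u).
Back in w: F(w) = exp(w**2 + 5).
Then F(2) - F(0) = (exp(9)) - (exp(5)) = -exp(5) + exp(9).

-exp(5) + exp(9)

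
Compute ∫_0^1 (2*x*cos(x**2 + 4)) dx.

sin(5) - sin(4)

Let u = x**2 + 4, so du = 2*x dx. When x = 0, u = 4; when x = 1, u = 5.
The integral becomes ∫ cos(u) du from 4 to 5, with antiderivative sin(u).
Back in x: F(x) = sin(x**2 + 4).
Then F(1) - F(0) = (sin(5)) - (sin(4)) = sin(5) - sin(4).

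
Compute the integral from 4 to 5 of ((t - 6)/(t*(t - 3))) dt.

Factor the denominator: t**2 - 3*t = t(t - 3).
Partial fractions: (t - 6)/(t*(t - 3)) = 2/t - 1/(t - 3).
An antiderivative is F(t) = 2*log(t) - log(t - 3).
Then F(5) - F(4) = (log(25/2)) - (log(16)) = log(25/32).

log(25/32)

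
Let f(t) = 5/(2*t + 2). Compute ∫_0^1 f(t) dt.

An antiderivative is F(t) = 5*log(2*t + 2)/2.
Then F(1) - F(0) = (log(32)) - (5*log(2)/2) = 5*log(2)/2.

5*log(2)/2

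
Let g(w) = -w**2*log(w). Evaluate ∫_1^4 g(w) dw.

7 - 128*log(2)/3

Integrate by parts once (u = ln w, dv = -w**2 dw).
An antiderivative is F(w) = -w**3*(3*log(w) - 1)/9.
Then F(4) - F(1) = (64/9 - 128*log(2)/3) - (1/9) = 7 - 128*log(2)/3.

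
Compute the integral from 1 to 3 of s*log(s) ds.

Integrate by parts once (u = ln s, dv = s ds).
An antiderivative is F(s) = s**2*(2*log(s) - 1)/4.
Then F(3) - F(1) = (-9/4 + 9*log(3)/2) - (-1/4) = -2 + 9*log(3)/2.

-2 + 9*log(3)/2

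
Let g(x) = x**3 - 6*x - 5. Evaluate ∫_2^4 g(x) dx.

By the power rule, an antiderivative is F(x) = x**4/4 - 3*x**2 - 5*x.
Then F(4) - F(2) = (-4) - (-18) = 14.

14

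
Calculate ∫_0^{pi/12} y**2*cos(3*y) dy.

sqrt(2)*(-32 + pi**2 + 8*pi)/864

Integrate by parts twice (u = y^2, dv = cos(3*y) dy).
An antiderivative is F(y) = y**2*sin(3*y)/3 + 2*y*cos(3*y)/9 - 2*sin(3*y)/27.
Then F(pi/12) - F(0) = (sqrt(2)*(-32 + pi**2 + 8*pi)/864) - (0) = sqrt(2)*(-32 + pi**2 + 8*pi)/864.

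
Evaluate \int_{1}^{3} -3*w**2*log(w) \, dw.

Integrate by parts once (u = ln w, dv = -3*w**2 dw).
An antiderivative is F(w) = -w**3*(3*log(w) - 1)/3.
Then F(3) - F(1) = (9 - 27*log(3)) - (1/3) = 26/3 - 27*log(3).

26/3 - 27*log(3)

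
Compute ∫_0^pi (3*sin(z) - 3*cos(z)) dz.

An antiderivative is F(z) = -3*sin(z) - 3*cos(z).
Then F(pi) - F(0) = (3) - (-3) = 6.

6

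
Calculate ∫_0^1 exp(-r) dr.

1 - exp(-1)

An antiderivative is F(r) = -exp(-r).
Then F(1) - F(0) = (-exp(-1)) - (-1) = 1 - exp(-1).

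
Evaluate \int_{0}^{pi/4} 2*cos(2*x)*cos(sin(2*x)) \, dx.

Let u = sin(2*x), so du = 2*cos(2*x) dx. When x = 0, u = 0; when x = pi/4, u = 1.
The integral becomes ∫ cos(u) du from 0 to 1, with antiderivative sin(u).
Back in x: F(x) = sin(sin(2*x)).
Then F(pi/4) - F(0) = (sin(1)) - (0) = sin(1).

sin(1)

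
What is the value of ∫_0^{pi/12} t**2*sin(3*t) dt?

Integrate by parts twice (u = t^2, dv = sin(3*t) dt).
An antiderivative is F(t) = -t**2*cos(3*t)/3 + 2*t*sin(3*t)/9 + 2*cos(3*t)/27.
Then F(pi/12) - F(0) = (sqrt(2)*(-pi**2 + 8*pi + 32)/864) - (2/27) = -2/27 - sqrt(2)*pi**2/864 + sqrt(2)*pi/108 + sqrt(2)/27.

-2/27 - sqrt(2)*pi**2/864 + sqrt(2)*pi/108 + sqrt(2)/27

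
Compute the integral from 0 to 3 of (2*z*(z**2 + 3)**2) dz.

567

Let u = z**2 + 3, so du = 2*z dz. When z = 0, u = 3; when z = 3, u = 12.
The integral becomes ∫ u**2 du from 3 to 12, with antiderivative u**3/3.
Back in z: F(z) = (z**2 + 3)**3/3.
Then F(3) - F(0) = (576) - (9) = 567.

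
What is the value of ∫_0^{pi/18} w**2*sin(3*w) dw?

-2/27 - sqrt(3)*pi**2/1944 + pi/162 + sqrt(3)/27

Integrate by parts twice (u = w^2, dv = sin(3*w) dw).
An antiderivative is F(w) = -w**2*cos(3*w)/3 + 2*w*sin(3*w)/9 + 2*cos(3*w)/27.
Then F(pi/18) - F(0) = (-sqrt(3)*pi**2/1944 + pi/162 + sqrt(3)/27) - (2/27) = -2/27 - sqrt(3)*pi**2/1944 + pi/162 + sqrt(3)/27.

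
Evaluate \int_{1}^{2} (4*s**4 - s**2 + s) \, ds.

By the power rule, an antiderivative is F(s) = 4*s**5/5 - s**3/3 + s**2/2.
Then F(2) - F(1) = (374/15) - (29/30) = 719/30.

719/30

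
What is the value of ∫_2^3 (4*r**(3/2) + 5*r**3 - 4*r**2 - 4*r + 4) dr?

By the power rule, an antiderivative is F(r) = 8*r**(5/2)/5 + 5*r**4/4 - 4*r**3/3 - 2*r**2 + 4*r.
Then F(3) - F(2) = (72*sqrt(3)/5 + 237/4) - (32*sqrt(2)/5 + 28/3) = -32*sqrt(2)/5 + 72*sqrt(3)/5 + 599/12.

-32*sqrt(2)/5 + 72*sqrt(3)/5 + 599/12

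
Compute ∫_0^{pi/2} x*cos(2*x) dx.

Integrate by parts once (u = x, dv = cos(2*x) dx).
An antiderivative is F(x) = x*sin(2*x)/2 + cos(2*x)/4.
Then F(pi/2) - F(0) = (-1/4) - (1/4) = -1/2.

-1/2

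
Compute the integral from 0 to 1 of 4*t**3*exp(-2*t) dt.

3/2 - 19*exp(-2)/2

Integrate by parts 3 times (u = t^3, dv = 4*exp(-2*t) dt).
An antiderivative is F(t) = (-4*t**3 - 6*t**2 - 6*t - 3)*exp(-2*t)/2.
Then F(1) - F(0) = (-19*exp(-2)/2) - (-3/2) = 3/2 - 19*exp(-2)/2.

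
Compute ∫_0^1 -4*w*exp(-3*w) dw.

Integrate by parts once (u = w, dv = -4*exp(-3*w) dw).
An antiderivative is F(w) = (12*w + 4)*exp(-3*w)/9.
Then F(1) - F(0) = (16*exp(-3)/9) - (4/9) = -4/9 + 16*exp(-3)/9.

-4/9 + 16*exp(-3)/9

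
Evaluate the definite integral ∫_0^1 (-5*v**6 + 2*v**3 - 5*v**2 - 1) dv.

-121/42

By the power rule, an antiderivative is F(v) = -5*v**7/7 + v**4/2 - 5*v**3/3 - v.
Then F(1) - F(0) = (-121/42) - (0) = -121/42.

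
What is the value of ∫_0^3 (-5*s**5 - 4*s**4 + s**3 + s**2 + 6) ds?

-15093/20

By the power rule, an antiderivative is F(s) = -5*s**6/6 - 4*s**5/5 + s**4/4 + s**3/3 + 6*s.
Then F(3) - F(0) = (-15093/20) - (0) = -15093/20.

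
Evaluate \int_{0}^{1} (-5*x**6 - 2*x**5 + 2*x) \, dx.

-1/21

By the power rule, an antiderivative is F(x) = -5*x**7/7 - x**6/3 + x**2.
Then F(1) - F(0) = (-1/21) - (0) = -1/21.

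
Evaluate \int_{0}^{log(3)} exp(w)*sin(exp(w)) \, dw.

cos(1) - cos(3)

Let u = exp(w), so du = exp(w) dw. When w = 0, u = 1; when w = log(3), u = 3.
The integral becomes ∫ sin(u) du from 1 to 3, with antiderivative -cos(u).
Back in w: F(w) = -cos(exp(w)).
Then F(log(3)) - F(0) = (-cos(3)) - (-cos(1)) = cos(1) - cos(3).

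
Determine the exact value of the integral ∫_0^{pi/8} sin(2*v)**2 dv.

-1/8 + pi/16

Use the identity sin^2(2*v) = (1 - cos(4*v))/2.
An antiderivative is F(v) = v/2 - sin(4*v)/8.
Then F(pi/8) - F(0) = (-1/8 + pi/16) - (0) = -1/8 + pi/16.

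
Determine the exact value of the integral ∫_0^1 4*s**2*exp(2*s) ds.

Integrate by parts twice (u = s^2, dv = 4*exp(2*s) ds).
An antiderivative is F(s) = (2*s**2 - 2*s + 1)*exp(2*s).
Then F(1) - F(0) = (exp(2)) - (1) = -1 + exp(2).

-1 + exp(2)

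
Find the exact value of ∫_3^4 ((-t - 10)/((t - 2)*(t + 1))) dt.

Factor the denominator: t**2 - t - 2 = (t + 1)(t - 2).
Partial fractions: (-t - 10)/((t - 2)*(t + 1)) = 3/(t + 1) - 4/(t - 2).
An antiderivative is F(t) = -4*log(t - 2) + 3*log(t + 1).
Then F(4) - F(3) = (-4*log(2) + 3*log(5)) - (log(64)) = -10*log(2) + 3*log(5).

-10*log(2) + 3*log(5)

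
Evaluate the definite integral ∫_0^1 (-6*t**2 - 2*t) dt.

By the power rule, an antiderivative is F(t) = -2*t**3 - t**2.
Then F(1) - F(0) = (-3) - (0) = -3.

-3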